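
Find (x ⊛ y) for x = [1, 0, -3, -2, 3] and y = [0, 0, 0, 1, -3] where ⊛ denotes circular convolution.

(x ⊛ y)[n] = Σ(m=0 to 4) x[m] · y[(n-m) mod 5]

Computing each output sample:
(x ⊛ y)[0] = -3
(x ⊛ y)[1] = 7
(x ⊛ y)[2] = 9
(x ⊛ y)[3] = -8
(x ⊛ y)[4] = -3

x ⊛ y = [-3, 7, 9, -8, -3]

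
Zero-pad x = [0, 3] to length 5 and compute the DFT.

Original 2-point DFT: [3, -3]
Zero-padded 5-point DFT provides frequency interpolation.

DFT_5([x, 0, ...]) = [3, 0.9271-2.8532i, -2.4271-1.7634i, -2.4271+1.7634i, 0.9271+2.8532i]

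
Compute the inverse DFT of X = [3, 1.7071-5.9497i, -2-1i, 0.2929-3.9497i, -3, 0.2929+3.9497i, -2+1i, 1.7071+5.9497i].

x[n] = (1/8) Σ(k=0 to 7) X[k] · e^(2πikn/8)

Computing each x[n]:
x[0] = 0
x[1] = 3
x[2] = 1
x[3] = 2
x[4] = -1
x[5] = -1
x[6] = 0
x[7] = -1

x = [0, 3, 1, 2, -1, -1, 0, -1]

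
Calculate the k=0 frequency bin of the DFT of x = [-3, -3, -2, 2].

X[0] = Σ(n=0 to 3) x[n] · ω_4^0 = Σ x[n]
= (-3) + (-3) + (-2) + (2)

X[0] = -6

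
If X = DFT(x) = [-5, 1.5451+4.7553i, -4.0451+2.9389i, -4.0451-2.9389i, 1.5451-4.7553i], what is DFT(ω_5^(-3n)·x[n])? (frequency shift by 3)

Modulation property: DFT(ω_5^(-3n)·x[n]) = X[(k-3) mod 5], so circularly shift X by 3 positions.

X[k-3] = [-4.0451+2.9389i, -4.0451-2.9389i, 1.5451-4.7553i, -5, 1.5451+4.7553i]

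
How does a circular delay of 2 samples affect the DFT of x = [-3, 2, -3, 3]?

Time shift by 2: X_shifted[k] = ω_4^(2k) · X[k]
Shifted x = [-3, 3, -3, 2]

DFT(x[n-2]) = [-1, -1i, -11, 1i]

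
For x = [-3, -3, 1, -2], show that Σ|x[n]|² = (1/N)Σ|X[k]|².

Time domain:
Σ|x[n]|² = |-3|² + |-3|² + |1|² + |-2|² = 23.0000

Frequency domain:
(1/4)Σ|X[k]|² = (1/4)(|-7|² + |-4+1i|² + |3|² + |-4-1i|²) = (1/4)·92.0000 = 23.0000

Both sides agree, confirming Parseval's theorem.

Σ|x[n]|² = (1/N)Σ|X[k]|² = 23.0000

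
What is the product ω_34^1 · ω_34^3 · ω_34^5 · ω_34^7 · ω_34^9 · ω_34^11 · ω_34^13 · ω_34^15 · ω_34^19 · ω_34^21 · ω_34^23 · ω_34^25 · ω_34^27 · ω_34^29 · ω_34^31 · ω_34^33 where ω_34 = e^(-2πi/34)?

The primitive 34th roots of unity are ω_34^k for k coprime to 34: k ∈ {1, 3, 5, 7, 9, 11, 13, 15, 19, 21, 23, 25, 27, 29, 31, 33}
Their product equals the constant term of the cyclotomic polynomial Φ_34(x) up to sign.
For n ≥ 3, the product of all primitive nth roots of unity is 1. (For n=1 it is 1; for n=2 it is -1.)

1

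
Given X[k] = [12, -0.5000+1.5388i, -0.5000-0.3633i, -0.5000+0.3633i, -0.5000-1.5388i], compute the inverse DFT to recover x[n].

x[n] = (1/5) Σ(k=0 to 4) X[k] · e^(2πikn/5)

Computing each x[n]:
x[0] = 2
x[1] = 2
x[2] = 2
x[3] = 3
x[4] = 3

x = [2, 2, 2, 3, 3]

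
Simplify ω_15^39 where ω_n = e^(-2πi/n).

Since ω_15^15 = 1, powers reduce modulo 15.
39 mod 15 = 9
So ω_15^39 = ω_15^9 = e^(-2πi·9/15)

ω_15^39 = ω_15^9 = -0.8090+0.5878i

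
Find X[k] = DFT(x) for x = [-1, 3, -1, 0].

X[k] = Σ(n=0 to 3) x[n] · ω_4^(nk)
where ω_4 = e^(-2πi/4)

Computing each X[k]:
X[0] = 1
X[1] = -3i
X[2] = -5
X[3] = 3i

X = [1, -3i, -5, 3i]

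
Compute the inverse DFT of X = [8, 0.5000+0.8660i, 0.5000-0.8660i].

x[n] = (1/3) Σ(k=0 to 2) X[k] · e^(2πikn/3)

Computing each x[n]:
x[0] = 3
x[1] = 2
x[2] = 3

x = [3, 2, 3]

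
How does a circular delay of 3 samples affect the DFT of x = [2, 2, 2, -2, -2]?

Time shift by 3: X_shifted[k] = ω_5^(3k) · X[k]
Shifted x = [2, -2, -2, 2, 2]

DFT(x[n-3]) = [2, 2.0000+6.1554i, 2.0000-1.4531i, 2.0000+1.4531i, 2.0000-6.1554i]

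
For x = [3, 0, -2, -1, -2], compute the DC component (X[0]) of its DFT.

X[0] = Σ(n=0 to 4) x[n] · ω_5^0 = Σ x[n]
= (3) + (0) + (-2) + (-1) + (-2)

X[0] = -2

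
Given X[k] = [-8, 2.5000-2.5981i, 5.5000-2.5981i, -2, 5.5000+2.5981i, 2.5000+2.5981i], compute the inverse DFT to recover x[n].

x[n] = (1/6) Σ(k=0 to 5) X[k] · e^(2πikn/6)

Computing each x[n]:
x[0] = 1
x[1] = 0
x[2] = -3
x[3] = 0
x[4] = -3
x[5] = -3

x = [1, 0, -3, 0, -3, -3]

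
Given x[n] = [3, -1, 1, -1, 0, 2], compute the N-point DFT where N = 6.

X[k] = Σ(n=0 to 5) x[n] · ω_6^(nk)
where ω_6 = e^(-2πi/6)

Computing each X[k]:
X[0] = 4
X[1] = 4.0000+1.7321i
X[2] = 1.0000+3.4641i
X[3] = 4
X[4] = 1.0000-3.4641i
X[5] = 4.0000-1.7321i

X = [4, 4.0000+1.7321i, 1.0000+3.4641i, 4, 1.0000-3.4641i, 4.0000-1.7321i]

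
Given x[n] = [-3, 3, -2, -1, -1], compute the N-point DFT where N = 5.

X[k] = Σ(n=0 to 4) x[n] · ω_5^(nk)
where ω_5 = e^(-2πi/5)

Computing each X[k]:
X[0] = -4
X[1] = 0.0451-3.2164i
X[2] = -5.5451-3.3022i
X[3] = -5.5451+3.3022i
X[4] = 0.0451+3.2164i

X = [-4, 0.0451-3.2164i, -5.5451-3.3022i, -5.5451+3.3022i, 0.0451+3.2164i]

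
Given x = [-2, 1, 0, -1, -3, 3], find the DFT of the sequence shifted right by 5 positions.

Time shift by 5: X_shifted[k] = ω_6^(5k) · X[k]
Shifted x = [1, 0, -1, -3, 3, -2]

DFT(x[n-5]) = [-2, 2.0000+1.7321i, -2.0000-5.1962i, 8, -2.0000+5.1962i, 2.0000-1.7321i]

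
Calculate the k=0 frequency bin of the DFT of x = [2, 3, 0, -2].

X[0] = Σ(n=0 to 3) x[n] · ω_4^0 = Σ x[n]
= (2) + (3) + (0) + (-2)

X[0] = 3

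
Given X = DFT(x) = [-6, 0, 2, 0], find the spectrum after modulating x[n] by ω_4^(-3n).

Modulation property: DFT(ω_4^(-3n)·x[n]) = X[(k-3) mod 4], so circularly shift X by 3 positions.

X[k-3] = [0, 2, 0, -6]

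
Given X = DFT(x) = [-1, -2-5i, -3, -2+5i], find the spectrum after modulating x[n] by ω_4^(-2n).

Modulation property: DFT(ω_4^(-2n)·x[n]) = X[(k-2) mod 4], so circularly shift X by 2 positions.

X[k-2] = [-3, -2+5i, -1, -2-5i]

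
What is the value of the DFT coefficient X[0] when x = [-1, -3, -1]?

X[0] = Σ(n=0 to 2) x[n] · ω_3^0 = Σ x[n]
= (-1) + (-3) + (-1)

X[0] = -5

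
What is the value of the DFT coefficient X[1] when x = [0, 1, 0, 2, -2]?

X[1] = Σ(n=0 to 4) x[n] · ω_5^(1n) where ω_5 = e^(-2πi/5)
= (0)·ω_5^0 + (1)·ω_5^1 + (0)·ω_5^2 + (2)·ω_5^3 + (-2)·ω_5^4

X[1] = -1.9271-1.6776i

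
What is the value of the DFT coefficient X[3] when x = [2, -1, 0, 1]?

X[3] = Σ(n=0 to 3) x[n] · ω_4^(3n) where ω_4 = e^(-2πi/4)
= (2)·ω_4^0 + (-1)·ω_4^3 + (0)·ω_4^6 + (1)·ω_4^9

X[3] = 2-2i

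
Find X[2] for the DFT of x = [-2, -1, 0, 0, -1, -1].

X[2] = Σ(n=0 to 5) x[n] · ω_6^(2n) where ω_6 = e^(-2πi/6)
= (-2)·ω_6^0 + (-1)·ω_6^2 + (0)·ω_6^4 + (0)·ω_6^6 + (-1)·ω_6^8 + (-1)·ω_6^10

X[2] = -0.5000+0.8660i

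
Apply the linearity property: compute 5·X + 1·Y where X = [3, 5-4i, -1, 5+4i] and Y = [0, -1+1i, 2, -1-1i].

By linearity: DFT(5x + 1y) = 5·DFT(x) + 1·DFT(y)
= 5·[3, 5-4i, -1, 5+4i] + 1·[0, -1+1i, 2, -1-1i]

Computing element-wise:
Z[0] = 5·(3) + 1·(0) = 15
Z[1] = 5·(5-4i) + 1·(-1+1i) = 24-19i
Z[2] = 5·(-1) + 1·(2) = -3
Z[3] = 5·(5+4i) + 1·(-1-1i) = 24+19i

DFT(5x + 1y) = 5·X + 1·Y = [15, 24-19i, -3, 24+19i]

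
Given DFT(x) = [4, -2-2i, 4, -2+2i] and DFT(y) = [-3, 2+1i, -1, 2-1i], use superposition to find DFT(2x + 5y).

By linearity: DFT(2x + 5y) = 2·DFT(x) + 5·DFT(y)
= 2·[4, -2-2i, 4, -2+2i] + 5·[-3, 2+1i, -1, 2-1i]

Computing element-wise:
Z[0] = 2·(4) + 5·(-3) = -7
Z[1] = 2·(-2-2i) + 5·(2+1i) = 6+1i
Z[2] = 2·(4) + 5·(-1) = 3
Z[3] = 2·(-2+2i) + 5·(2-1i) = 6-1i

DFT(2x + 5y) = 2·X + 5·Y = [-7, 6+1i, 3, 6-1i]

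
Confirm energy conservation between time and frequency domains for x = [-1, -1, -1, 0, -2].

Time domain:
Σ|x[n]|² = |-1|² + |-1|² + |-1|² + |0|² + |-2|² = 7.0000

Frequency domain:
(1/5)Σ|X[k]|² = (1/5)(|-5|² + |-1.1180-0.3633i|² + |1.1180-1.5388i|² + |1.1180+1.5388i|² + |-1.1180+0.3633i|²) = (1/5)·35.0000 = 7.0000

Both sides agree, confirming Parseval's theorem.

Σ|x[n]|² = (1/N)Σ|X[k]|² = 7.0000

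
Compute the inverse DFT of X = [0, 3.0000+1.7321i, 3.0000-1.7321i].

x[n] = (1/3) Σ(k=0 to 2) X[k] · e^(2πikn/3)

Computing each x[n]:
x[0] = 2
x[1] = -2
x[2] = 0

x = [2, -2, 0]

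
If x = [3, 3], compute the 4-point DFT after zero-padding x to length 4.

Original 2-point DFT: [6, 0]
Zero-padded 4-point DFT provides frequency interpolation.

DFT_4([x, 0, ...]) = [6, 3-3i, 0, 3+3i]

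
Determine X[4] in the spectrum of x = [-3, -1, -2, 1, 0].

X[4] = Σ(n=0 to 4) x[n] · ω_5^(4n) where ω_5 = e^(-2πi/5)
= (-3)·ω_5^0 + (-1)·ω_5^4 + (-2)·ω_5^8 + (1)·ω_5^12 + (0)·ω_5^16

X[4] = -2.5000-2.7144i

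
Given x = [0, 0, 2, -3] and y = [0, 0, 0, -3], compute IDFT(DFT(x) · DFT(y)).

(x ⊛ y)[n] = Σ(m=0 to 3) x[m] · y[(n-m) mod 4]

Computing each output sample:
(x ⊛ y)[0] = 0
(x ⊛ y)[1] = -6
(x ⊛ y)[2] = 9
(x ⊛ y)[3] = 0

x ⊛ y = [0, -6, 9, 0]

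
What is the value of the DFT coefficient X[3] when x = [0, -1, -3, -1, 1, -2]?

X[3] = Σ(n=0 to 5) x[n] · ω_6^(3n) where ω_6 = e^(-2πi/6)
= (0)·ω_6^0 + (-1)·ω_6^3 + (-3)·ω_6^6 + (-1)·ω_6^9 + (1)·ω_6^12 + (-2)·ω_6^15

X[3] = 2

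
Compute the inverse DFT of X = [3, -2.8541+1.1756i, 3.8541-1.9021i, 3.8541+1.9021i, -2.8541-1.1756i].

x[n] = (1/5) Σ(k=0 to 4) X[k] · e^(2πikn/5)

Computing each x[n]:
x[0] = 1
x[1] = -1
x[2] = 1
x[3] = 3
x[4] = -1

x = [1, -1, 1, 3, -1]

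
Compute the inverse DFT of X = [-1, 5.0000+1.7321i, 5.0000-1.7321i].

x[n] = (1/3) Σ(k=0 to 2) X[k] · e^(2πikn/3)

Computing each x[n]:
x[0] = 3
x[1] = -3
x[2] = -1

x = [3, -3, -1]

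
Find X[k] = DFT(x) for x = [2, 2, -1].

X[k] = Σ(n=0 to 2) x[n] · ω_3^(nk)
where ω_3 = e^(-2πi/3)

Computing each X[k]:
X[0] = 3
X[1] = 1.5000-2.5981i
X[2] = 1.5000+2.5981i

X = [3, 1.5000-2.5981i, 1.5000+2.5981i]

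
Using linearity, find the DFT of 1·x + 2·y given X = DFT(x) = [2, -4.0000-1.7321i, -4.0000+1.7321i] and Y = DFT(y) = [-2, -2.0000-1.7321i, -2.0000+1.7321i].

By linearity: DFT(1x + 2y) = 1·DFT(x) + 2·DFT(y)
= 1·[2, -4.0000-1.7321i, -4.0000+1.7321i] + 2·[-2, -2.0000-1.7321i, -2.0000+1.7321i]

Computing element-wise:
Z[0] = 1·(2) + 2·(-2) = -2
Z[1] = 1·(-4.0000-1.7321i) + 2·(-2.0000-1.7321i) = -8.0000-5.1963i
Z[2] = 1·(-4.0000+1.7321i) + 2·(-2.0000+1.7321i) = -8.0000+5.1963i

DFT(1x + 2y) = 1·X + 2·Y = [-2, -8.0000-5.1963i, -8.0000+5.1963i]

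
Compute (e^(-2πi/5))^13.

Since ω_5^5 = 1, powers reduce modulo 5.
13 mod 5 = 3
So ω_5^13 = ω_5^3 = e^(-2πi·3/5)

ω_5^13 = ω_5^3 = -0.8090+0.5878i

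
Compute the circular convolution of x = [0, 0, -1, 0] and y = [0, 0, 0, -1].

(x ⊛ y)[n] = Σ(m=0 to 3) x[m] · y[(n-m) mod 4]

Computing each output sample:
(x ⊛ y)[0] = 0
(x ⊛ y)[1] = 1
(x ⊛ y)[2] = 0
(x ⊛ y)[3] = 0

x ⊛ y = [0, 1, 0, 0]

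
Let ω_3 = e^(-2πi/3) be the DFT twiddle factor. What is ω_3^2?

ω_3^2 = e^(-2πi·2/3)
= cos(-2π·2/3) + i·sin(-2π·2/3)
= cos(-4π/3) + i·sin(-4π/3)

ω_3^2 = cos(-4π/3) + i·sin(-4π/3) = -0.5000+0.8660i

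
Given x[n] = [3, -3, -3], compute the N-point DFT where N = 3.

X[k] = Σ(n=0 to 2) x[n] · ω_3^(nk)
where ω_3 = e^(-2πi/3)

Computing each X[k]:
X[0] = -3
X[1] = 6
X[2] = 6

X = [-3, 6, 6]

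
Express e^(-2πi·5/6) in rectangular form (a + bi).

ω_6^5 = e^(-2πi·5/6)
= cos(-2π·5/6) + i·sin(-2π·5/6)
= cos(-10π/6) + i·sin(-10π/6)

ω_6^5 = cos(-10π/6) + i·sin(-10π/6) = 0.5000+0.8660i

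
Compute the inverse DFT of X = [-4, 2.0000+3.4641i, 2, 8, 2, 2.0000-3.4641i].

x[n] = (1/6) Σ(k=0 to 5) X[k] · e^(2πikn/6)

Computing each x[n]:
x[0] = 2
x[1] = -3
x[2] = -1
x[3] = -2
x[4] = 1
x[5] = -1

x = [2, -3, -1, -2, 1, -1]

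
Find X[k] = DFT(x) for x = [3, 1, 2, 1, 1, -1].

X[k] = Σ(n=0 to 5) x[n] · ω_6^(nk)
where ω_6 = e^(-2πi/6)

Computing each X[k]:
X[0] = 7
X[1] = 0.5000-2.5981i
X[2] = 2.5000-0.8660i
X[3] = 5
X[4] = 2.5000+0.8660i
X[5] = 0.5000+2.5981i

X = [7, 0.5000-2.5981i, 2.5000-0.8660i, 5, 2.5000+0.8660i, 0.5000+2.5981i]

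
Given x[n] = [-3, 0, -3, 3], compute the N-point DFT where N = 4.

X[k] = Σ(n=0 to 3) x[n] · ω_4^(nk)
where ω_4 = e^(-2πi/4)

Computing each X[k]:
X[0] = -3
X[1] = 3i
X[2] = -9
X[3] = -3i

X = [-3, 3i, -9, -3i]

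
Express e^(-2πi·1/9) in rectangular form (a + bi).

ω_9^1 = e^(-2πi·1/9)
= cos(-2π·1/9) + i·sin(-2π·1/9)
= cos(-2π/9) + i·sin(-2π/9)

ω_9^1 = cos(-2π/9) + i·sin(-2π/9) = 0.7660-0.6428i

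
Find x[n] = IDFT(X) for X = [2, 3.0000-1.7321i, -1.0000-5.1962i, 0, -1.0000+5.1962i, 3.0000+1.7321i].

x[n] = (1/6) Σ(k=0 to 5) X[k] · e^(2πikn/6)

Computing each x[n]:
x[0] = 1
x[1] = 3
x[2] = -1
x[3] = -1
x[4] = 1
x[5] = -1

x = [1, 3, -1, -1, 1, -1]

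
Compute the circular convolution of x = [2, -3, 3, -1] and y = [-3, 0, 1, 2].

(x ⊛ y)[n] = Σ(m=0 to 3) x[m] · y[(n-m) mod 4]

Computing each output sample:
(x ⊛ y)[0] = -9
(x ⊛ y)[1] = 14
(x ⊛ y)[2] = -9
(x ⊛ y)[3] = 4

x ⊛ y = [-9, 14, -9, 4]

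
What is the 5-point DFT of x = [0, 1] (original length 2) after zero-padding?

Original 2-point DFT: [1, -1]
Zero-padded 5-point DFT provides frequency interpolation.

DFT_5([x, 0, ...]) = [1, 0.3090-0.9511i, -0.8090-0.5878i, -0.8090+0.5878i, 0.3090+0.9511i]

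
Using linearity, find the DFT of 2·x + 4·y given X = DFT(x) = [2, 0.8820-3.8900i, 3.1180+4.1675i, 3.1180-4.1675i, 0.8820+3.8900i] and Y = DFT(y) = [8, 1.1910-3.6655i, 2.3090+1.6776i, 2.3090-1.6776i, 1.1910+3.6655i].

By linearity: DFT(2x + 4y) = 2·DFT(x) + 4·DFT(y)
= 2·[2, 0.8820-3.8900i, 3.1180+4.1675i, 3.1180-4.1675i, 0.8820+3.8900i] + 4·[8, 1.1910-3.6655i, 2.3090+1.6776i, 2.3090-1.6776i, 1.1910+3.6655i]

Computing element-wise:
Z[0] = 2·(2) + 4·(8) = 36
Z[1] = 2·(0.8820-3.8900i) + 4·(1.1910-3.6655i) = 6.5280-22.4420i
Z[2] = 2·(3.1180+4.1675i) + 4·(2.3090+1.6776i) = 15.4720+15.0454i
Z[3] = 2·(3.1180-4.1675i) + 4·(2.3090-1.6776i) = 15.4720-15.0454i
Z[4] = 2·(0.8820+3.8900i) + 4·(1.1910+3.6655i) = 6.5280+22.4420i

DFT(2x + 4y) = 2·X + 4·Y = [36, 6.5280-22.4420i, 15.4720+15.0454i, 15.4720-15.0454i, 6.5280+22.4420i]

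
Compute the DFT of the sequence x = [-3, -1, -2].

X[k] = Σ(n=0 to 2) x[n] · ω_3^(nk)
where ω_3 = e^(-2πi/3)

Computing each X[k]:
X[0] = -6
X[1] = -1.5000-0.8660i
X[2] = -1.5000+0.8660i

X = [-6, -1.5000-0.8660i, -1.5000+0.8660i]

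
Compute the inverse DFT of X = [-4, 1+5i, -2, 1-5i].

x[n] = (1/4) Σ(k=0 to 3) X[k] · e^(2πikn/4)

Computing each x[n]:
x[0] = -1
x[1] = -3
x[2] = -2
x[3] = 2

x = [-1, -3, -2, 2]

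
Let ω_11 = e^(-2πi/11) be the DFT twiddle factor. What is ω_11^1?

ω_11^1 = e^(-2πi·1/11)
= cos(-2π·1/11) + i·sin(-2π·1/11)
= cos(-2π/11) + i·sin(-2π/11)

ω_11^1 = cos(-2π/11) + i·sin(-2π/11) = 0.8413-0.5406i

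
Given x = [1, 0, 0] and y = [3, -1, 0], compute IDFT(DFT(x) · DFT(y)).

(x ⊛ y)[n] = Σ(m=0 to 2) x[m] · y[(n-m) mod 3]

Computing each output sample:
(x ⊛ y)[0] = 3
(x ⊛ y)[1] = -1
(x ⊛ y)[2] = 0

x ⊛ y = [3, -1, 0]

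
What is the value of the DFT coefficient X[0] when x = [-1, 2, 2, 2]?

X[0] = Σ(n=0 to 3) x[n] · ω_4^0 = Σ x[n]
= (-1) + (2) + (2) + (2)

X[0] = 5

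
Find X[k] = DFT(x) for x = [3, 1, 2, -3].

X[k] = Σ(n=0 to 3) x[n] · ω_4^(nk)
where ω_4 = e^(-2πi/4)

Computing each X[k]:
X[0] = 3
X[1] = 1-4i
X[2] = 7
X[3] = 1+4i

X = [3, 1-4i, 7, 1+4i]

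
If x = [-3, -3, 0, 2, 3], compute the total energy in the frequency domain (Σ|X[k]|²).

Parseval: Σ|x[n]|² = (1/N)Σ|X[k]|², so Σ|X[k]|² = N·Σ|x[n]|² = 5·31.0000

Σ|X[k]|² = N·Σ|x[n]|² = 5·31.0000 = 155.0000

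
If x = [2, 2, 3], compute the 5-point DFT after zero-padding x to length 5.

Original 3-point DFT: [7, -0.5000+0.8660i, -0.5000-0.8660i]
Zero-padded 5-point DFT provides frequency interpolation.

DFT_5([x, 0, ...]) = [7, 0.1910-3.6655i, 1.3090+1.6776i, 1.3090-1.6776i, 0.1910+3.6655i]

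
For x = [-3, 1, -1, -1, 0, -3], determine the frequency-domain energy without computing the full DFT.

Parseval: Σ|x[n]|² = (1/N)Σ|X[k]|², so Σ|X[k]|² = N·Σ|x[n]|² = 6·21.0000

Σ|X[k]|² = N·Σ|x[n]|² = 6·21.0000 = 126.0000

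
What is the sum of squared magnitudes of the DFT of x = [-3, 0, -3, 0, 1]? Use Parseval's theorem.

Parseval: Σ|x[n]|² = (1/N)Σ|X[k]|², so Σ|X[k]|² = N·Σ|x[n]|² = 5·19.0000

Σ|X[k]|² = N·Σ|x[n]|² = 5·19.0000 = 95.0000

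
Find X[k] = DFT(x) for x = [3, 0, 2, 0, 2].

X[k] = Σ(n=0 to 4) x[n] · ω_5^(nk)
where ω_5 = e^(-2πi/5)

Computing each X[k]:
X[0] = 7
X[1] = 2.0000+0.7265i
X[2] = 2.0000+3.0777i
X[3] = 2.0000-3.0777i
X[4] = 2.0000-0.7265i

X = [7, 2.0000+0.7265i, 2.0000+3.0777i, 2.0000-3.0777i, 2.0000-0.7265i]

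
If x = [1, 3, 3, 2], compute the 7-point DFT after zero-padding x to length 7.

Original 4-point DFT: [9, -2-1i, -1, -2+1i]
Zero-padded 7-point DFT provides frequency interpolation.

DFT_7([x, 0, ...]) = [9, 0.4010-6.1380i, -1.1235-0.0595i, -0.2775-0.9060i, -0.2775+0.9060i, -1.1235+0.0595i, 0.4010+6.1380i]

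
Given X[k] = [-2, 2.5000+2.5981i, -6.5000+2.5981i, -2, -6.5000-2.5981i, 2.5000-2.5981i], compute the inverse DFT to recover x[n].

x[n] = (1/6) Σ(k=0 to 5) X[k] · e^(2πikn/6)

Computing each x[n]:
x[0] = -2
x[1] = 0
x[2] = 0
x[3] = -3
x[4] = 0
x[5] = 3

x = [-2, 0, 0, -3, 0, 3]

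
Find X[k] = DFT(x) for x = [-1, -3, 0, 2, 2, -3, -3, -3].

X[k] = Σ(n=0 to 7) x[n] · ω_8^(nk)
where ω_8 = e^(-2πi/8)

Computing each X[k]:
X[0] = -9
X[1] = -6.5355-6.5355i
X[2] = 4+5i
X[3] = 0.5355-0.5355i
X[4] = 5
X[5] = 0.5355+0.5355i
X[6] = 4-5i
X[7] = -6.5355+6.5355i

X = [-9, -6.5355-6.5355i, 4+5i, 0.5355-0.5355i, 5, 0.5355+0.5355i, 4-5i, -6.5355+6.5355i]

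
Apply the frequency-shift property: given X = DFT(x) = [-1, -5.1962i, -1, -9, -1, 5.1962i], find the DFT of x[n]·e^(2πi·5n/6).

Modulation property: DFT(ω_6^(-5n)·x[n]) = X[(k-5) mod 6], so circularly shift X by 5 positions.

X[k-5] = [-5.1962i, -1, -9, -1, 5.1962i, -1]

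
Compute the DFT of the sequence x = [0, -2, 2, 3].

X[k] = Σ(n=0 to 3) x[n] · ω_4^(nk)
where ω_4 = e^(-2πi/4)

Computing each X[k]:
X[0] = 3
X[1] = -2+5i
X[2] = 1
X[3] = -2-5i

X = [3, -2+5i, 1, -2-5i]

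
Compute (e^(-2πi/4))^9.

Since ω_4^4 = 1, powers reduce modulo 4.
9 mod 4 = 1
So ω_4^9 = ω_4^1 = e^(-2πi·1/4)

ω_4^9 = ω_4^1 = -1i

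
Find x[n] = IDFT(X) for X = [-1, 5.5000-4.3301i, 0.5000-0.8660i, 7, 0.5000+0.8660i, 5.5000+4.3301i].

x[n] = (1/6) Σ(k=0 to 5) X[k] · e^(2πikn/6)

Computing each x[n]:
x[0] = 3
x[1] = 1
x[2] = 1
x[3] = -3
x[4] = -1
x[5] = -2

x = [3, 1, 1, -3, -1, -2]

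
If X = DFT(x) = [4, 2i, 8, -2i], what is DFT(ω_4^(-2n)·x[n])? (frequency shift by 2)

Modulation property: DFT(ω_4^(-2n)·x[n]) = X[(k-2) mod 4], so circularly shift X by 2 positions.

X[k-2] = [8, -2i, 4, 2i]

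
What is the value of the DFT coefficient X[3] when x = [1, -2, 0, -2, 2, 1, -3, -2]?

X[3] = Σ(n=0 to 7) x[n] · ω_8^(3n) where ω_8 = e^(-2πi/8)
= (1)·ω_8^0 + (-2)·ω_8^3 + (0)·ω_8^6 + (-2)·ω_8^9 + (2)·ω_8^12 + (1)·ω_8^15 + (-3)·ω_8^18 + (-2)·ω_8^21

X[3] = 1.1213+5.1213i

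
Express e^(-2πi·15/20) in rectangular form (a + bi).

ω_20^15 = e^(-2πi·15/20)
= cos(-2π·15/20) + i·sin(-2π·15/20)
= cos(-30π/20) + i·sin(-30π/20)

ω_20^15 = cos(-30π/20) + i·sin(-30π/20) = 1i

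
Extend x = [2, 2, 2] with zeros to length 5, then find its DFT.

Original 3-point DFT: [6, 0, 0]
Zero-padded 5-point DFT provides frequency interpolation.

DFT_5([x, 0, ...]) = [6, 1.0000-3.0777i, 1.0000+0.7265i, 1.0000-0.7265i, 1.0000+3.0777i]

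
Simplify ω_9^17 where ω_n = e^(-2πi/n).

Since ω_9^9 = 1, powers reduce modulo 9.
17 mod 9 = 8
So ω_9^17 = ω_9^8 = e^(-2πi·8/9)

ω_9^17 = ω_9^8 = 0.7660+0.6428i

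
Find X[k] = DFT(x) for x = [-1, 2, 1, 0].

X[k] = Σ(n=0 to 3) x[n] · ω_4^(nk)
where ω_4 = e^(-2πi/4)

Computing each X[k]:
X[0] = 2
X[1] = -2-2i
X[2] = -2
X[3] = -2+2i

X = [2, -2-2i, -2, -2+2i]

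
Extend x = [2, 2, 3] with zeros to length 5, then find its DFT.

Original 3-point DFT: [7, -0.5000+0.8660i, -0.5000-0.8660i]
Zero-padded 5-point DFT provides frequency interpolation.

DFT_5([x, 0, ...]) = [7, 0.1910-3.6655i, 1.3090+1.6776i, 1.3090-1.6776i, 0.1910+3.6655i]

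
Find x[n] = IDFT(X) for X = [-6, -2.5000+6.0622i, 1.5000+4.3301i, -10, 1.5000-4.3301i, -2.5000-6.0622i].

x[n] = (1/6) Σ(k=0 to 5) X[k] · e^(2πikn/6)

Computing each x[n]:
x[0] = -3
x[1] = -3
x[2] = -3
x[3] = 2
x[4] = -2
x[5] = 3

x = [-3, -3, -3, 2, -2, 3]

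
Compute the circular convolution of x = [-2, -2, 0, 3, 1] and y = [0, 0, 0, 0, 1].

(x ⊛ y)[n] = Σ(m=0 to 4) x[m] · y[(n-m) mod 5]

Computing each output sample:
(x ⊛ y)[0] = -2
(x ⊛ y)[1] = 0
(x ⊛ y)[2] = 3
(x ⊛ y)[3] = 1
(x ⊛ y)[4] = -2

x ⊛ y = [-2, 0, 3, 1, -2]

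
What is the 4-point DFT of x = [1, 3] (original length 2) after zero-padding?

Original 2-point DFT: [4, -2]
Zero-padded 4-point DFT provides frequency interpolation.

DFT_4([x, 0, ...]) = [4, 1-3i, -2, 1+3i]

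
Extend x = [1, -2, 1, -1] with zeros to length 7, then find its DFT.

Original 4-point DFT: [-1, 1i, 5, -1i]
Zero-padded 7-point DFT provides frequency interpolation.

DFT_7([x, 0, ...]) = [-1, 0.4315+1.0226i, -0.0794+1.6019i, 3.6479+2.6245i, 3.6479-2.6245i, -0.0794-1.6019i, 0.4315-1.0226i]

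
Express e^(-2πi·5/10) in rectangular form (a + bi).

ω_10^5 = e^(-2πi·5/10)
= cos(-2π·5/10) + i·sin(-2π·5/10)
= cos(-10π/10) + i·sin(-10π/10)

ω_10^5 = cos(-10π/10) + i·sin(-10π/10) = -1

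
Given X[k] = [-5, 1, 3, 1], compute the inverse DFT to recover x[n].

x[n] = (1/4) Σ(k=0 to 3) X[k] · e^(2πikn/4)

Computing each x[n]:
x[0] = 0
x[1] = -2
x[2] = -1
x[3] = -2

x = [0, -2, -1, -2]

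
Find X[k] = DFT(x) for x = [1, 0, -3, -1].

X[k] = Σ(n=0 to 3) x[n] · ω_4^(nk)
where ω_4 = e^(-2πi/4)

Computing each X[k]:
X[0] = -3
X[1] = 4-1i
X[2] = -1
X[3] = 4+1i

X = [-3, 4-1i, -1, 4+1i]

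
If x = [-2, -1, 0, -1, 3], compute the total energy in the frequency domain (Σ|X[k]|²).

Parseval: Σ|x[n]|² = (1/N)Σ|X[k]|², so Σ|X[k]|² = N·Σ|x[n]|² = 5·15.0000

Σ|X[k]|² = N·Σ|x[n]|² = 5·15.0000 = 75.0000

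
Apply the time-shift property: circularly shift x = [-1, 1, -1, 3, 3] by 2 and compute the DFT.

Time shift by 2: X_shifted[k] = ω_5^(2k) · X[k]
Shifted x = [3, 3, -1, 1, -1]

DFT(x[n-2]) = [5, 3.6180-2.6287i, 1.3820-4.2533i, 1.3820+4.2533i, 3.6180+2.6287i]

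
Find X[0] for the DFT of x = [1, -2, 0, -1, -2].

X[0] = Σ(n=0 to 4) x[n] · ω_5^0 = Σ x[n]
= (1) + (-2) + (0) + (-1) + (-2)

X[0] = -4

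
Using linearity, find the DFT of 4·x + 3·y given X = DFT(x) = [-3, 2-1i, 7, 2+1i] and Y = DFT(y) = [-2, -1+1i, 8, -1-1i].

By linearity: DFT(4x + 3y) = 4·DFT(x) + 3·DFT(y)
= 4·[-3, 2-1i, 7, 2+1i] + 3·[-2, -1+1i, 8, -1-1i]

Computing element-wise:
Z[0] = 4·(-3) + 3·(-2) = -18
Z[1] = 4·(2-1i) + 3·(-1+1i) = 5-1i
Z[2] = 4·(7) + 3·(8) = 52
Z[3] = 4·(2+1i) + 3·(-1-1i) = 5+1i

DFT(4x + 3y) = 4·X + 3·Y = [-18, 5-1i, 52, 5+1i]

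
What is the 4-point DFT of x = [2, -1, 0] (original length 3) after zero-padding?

Original 3-point DFT: [1, 2.5000+0.8660i, 2.5000-0.8660i]
Zero-padded 4-point DFT provides frequency interpolation.

DFT_4([x, 0, ...]) = [1, 2+1i, 3, 2-1i]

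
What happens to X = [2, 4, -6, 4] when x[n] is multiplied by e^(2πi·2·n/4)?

Modulation property: DFT(ω_4^(-2n)·x[n]) = X[(k-2) mod 4], so circularly shift X by 2 positions.

X[k-2] = [-6, 4, 2, 4]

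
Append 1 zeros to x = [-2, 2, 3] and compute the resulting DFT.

Original 3-point DFT: [3, -4.5000+0.8660i, -4.5000-0.8660i]
Zero-padded 4-point DFT provides frequency interpolation.

DFT_4([x, 0, ...]) = [3, -5-2i, -1, -5+2i]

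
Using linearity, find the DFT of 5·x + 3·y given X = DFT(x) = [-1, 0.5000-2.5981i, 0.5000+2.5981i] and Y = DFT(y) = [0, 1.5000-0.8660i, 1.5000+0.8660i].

By linearity: DFT(5x + 3y) = 5·DFT(x) + 3·DFT(y)
= 5·[-1, 0.5000-2.5981i, 0.5000+2.5981i] + 3·[0, 1.5000-0.8660i, 1.5000+0.8660i]

Computing element-wise:
Z[0] = 5·(-1) + 3·(0) = -5
Z[1] = 5·(0.5000-2.5981i) + 3·(1.5000-0.8660i) = 7.0000-15.5885i
Z[2] = 5·(0.5000+2.5981i) + 3·(1.5000+0.8660i) = 7.0000+15.5885i

DFT(5x + 3y) = 5·X + 3·Y = [-5, 7.0000-15.5885i, 7.0000+15.5885i]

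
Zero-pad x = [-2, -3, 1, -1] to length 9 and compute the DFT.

Original 4-point DFT: [-5, -3+2i, 3, -3-2i]
Zero-padded 9-point DFT provides frequency interpolation.

DFT_9([x, 0, ...]) = [-5, -3.6245+1.8096i, -2.9606+1.7464i, -2.0000+3.4641i, 2.0851+2.5349i, 2.0851-2.5349i, -2.0000-3.4641i, -2.9606-1.7464i, -3.6245-1.8096i]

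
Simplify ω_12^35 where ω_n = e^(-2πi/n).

Since ω_12^12 = 1, powers reduce modulo 12.
35 mod 12 = 11
So ω_12^35 = ω_12^11 = e^(-2πi·11/12)

ω_12^35 = ω_12^11 = 0.8660+0.5000i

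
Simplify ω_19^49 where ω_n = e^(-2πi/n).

Since ω_19^19 = 1, powers reduce modulo 19.
49 mod 19 = 11
So ω_19^49 = ω_19^11 = e^(-2πi·11/19)

ω_19^49 = ω_19^11 = -0.8795+0.4759i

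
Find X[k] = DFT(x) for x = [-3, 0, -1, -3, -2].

X[k] = Σ(n=0 to 4) x[n] · ω_5^(nk)
where ω_5 = e^(-2πi/5)

Computing each X[k]:
X[0] = -9
X[1] = -0.3820-3.0777i
X[2] = -2.6180+0.7265i
X[3] = -2.6180-0.7265i
X[4] = -0.3820+3.0777i

X = [-9, -0.3820-3.0777i, -2.6180+0.7265i, -2.6180-0.7265i, -0.3820+3.0777i]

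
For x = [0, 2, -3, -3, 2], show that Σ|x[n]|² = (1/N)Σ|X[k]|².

Time domain:
Σ|x[n]|² = |0|² + |2|² + |-3|² + |-3|² + |2|² = 26.0000

Frequency domain:
(1/5)Σ|X[k]|² = (1/5)(|-2|² + |6.0902|² + |-5.0902|² + |-5.0902|² + |6.0902|²) = (1/5)·130.0000 = 26.0000

Both sides agree, confirming Parseval's theorem.

Σ|x[n]|² = (1/N)Σ|X[k]|² = 26.0000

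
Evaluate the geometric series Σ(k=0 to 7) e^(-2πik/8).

Sum of all nth roots of unity equals 0 for n > 1 (geometric series with r ≠ 1).

0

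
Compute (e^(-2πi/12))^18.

Since ω_12^12 = 1, powers reduce modulo 12.
18 mod 12 = 6
So ω_12^18 = ω_12^6 = e^(-2πi·6/12)

ω_12^18 = ω_12^6 = -1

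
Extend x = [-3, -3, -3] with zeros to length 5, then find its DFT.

Original 3-point DFT: [-9, 0, 0]
Zero-padded 5-point DFT provides frequency interpolation.

DFT_5([x, 0, ...]) = [-9, -1.5000+4.6165i, -1.5000-1.0898i, -1.5000+1.0898i, -1.5000-4.6165i]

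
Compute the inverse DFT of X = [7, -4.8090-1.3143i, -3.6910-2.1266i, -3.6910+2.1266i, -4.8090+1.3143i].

x[n] = (1/5) Σ(k=0 to 4) X[k] · e^(2πikn/5)

Computing each x[n]:
x[0] = -2
x[1] = 3
x[2] = 2
x[3] = 3
x[4] = 1

x = [-2, 3, 2, 3, 1]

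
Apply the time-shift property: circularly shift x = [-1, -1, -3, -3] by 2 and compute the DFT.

Time shift by 2: X_shifted[k] = ω_4^(2k) · X[k]
Shifted x = [-3, -3, -1, -1]

DFT(x[n-2]) = [-8, -2+2i, 0, -2-2i]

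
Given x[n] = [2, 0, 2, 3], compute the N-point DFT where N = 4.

X[k] = Σ(n=0 to 3) x[n] · ω_4^(nk)
where ω_4 = e^(-2πi/4)

Computing each X[k]:
X[0] = 7
X[1] = 3i
X[2] = 1
X[3] = -3i

X = [7, 3i, 1, -3i]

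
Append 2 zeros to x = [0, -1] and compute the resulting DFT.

Original 2-point DFT: [-1, 1]
Zero-padded 4-point DFT provides frequency interpolation.

DFT_4([x, 0, ...]) = [-1, 1i, 1, -1i]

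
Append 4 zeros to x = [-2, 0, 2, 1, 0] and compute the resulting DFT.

Original 5-point DFT: [1, -4.4271-0.5878i, -1.0729+0.9511i, -1.0729-0.9511i, -4.4271+0.5878i]
Zero-padded 9-point DFT provides frequency interpolation.

DFT_9([x, 0, ...]) = [1, -2.1527-2.8356i, -4.3794+0.1820i, -2.0000+1.7321i, -0.9679+0.4195i, -0.9679-0.4195i, -2.0000-1.7321i, -4.3794-0.1820i, -2.1527+2.8356i]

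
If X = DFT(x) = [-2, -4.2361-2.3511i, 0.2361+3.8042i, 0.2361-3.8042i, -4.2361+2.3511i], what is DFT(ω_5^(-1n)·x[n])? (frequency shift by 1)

Modulation property: DFT(ω_5^(-1n)·x[n]) = X[(k-1) mod 5], so circularly shift X by 1 positions.

X[k-1] = [-4.2361+2.3511i, -2, -4.2361-2.3511i, 0.2361+3.8042i, 0.2361-3.8042i]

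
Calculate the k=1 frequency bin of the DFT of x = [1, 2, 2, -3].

X[1] = Σ(n=0 to 3) x[n] · ω_4^(1n) where ω_4 = e^(-2πi/4)
= (1)·ω_4^0 + (2)·ω_4^1 + (2)·ω_4^2 + (-3)·ω_4^3

X[1] = -1-5i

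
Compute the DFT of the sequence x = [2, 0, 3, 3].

X[k] = Σ(n=0 to 3) x[n] · ω_4^(nk)
where ω_4 = e^(-2πi/4)

Computing each X[k]:
X[0] = 8
X[1] = -1+3i
X[2] = 2
X[3] = -1-3i

X = [8, -1+3i, 2, -1-3i]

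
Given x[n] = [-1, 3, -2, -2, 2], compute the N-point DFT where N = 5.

X[k] = Σ(n=0 to 4) x[n] · ω_5^(nk)
where ω_5 = e^(-2πi/5)

Computing each X[k]:
X[0] = 0
X[1] = 3.7812-0.9511i
X[2] = -6.2812-0.5878i
X[3] = -6.2812+0.5878i
X[4] = 3.7812+0.9511i

X = [0, 3.7812-0.9511i, -6.2812-0.5878i, -6.2812+0.5878i, 3.7812+0.9511i]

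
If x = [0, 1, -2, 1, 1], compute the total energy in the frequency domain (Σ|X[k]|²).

Parseval: Σ|x[n]|² = (1/N)Σ|X[k]|², so Σ|X[k]|² = N·Σ|x[n]|² = 5·7.0000

Σ|X[k]|² = N·Σ|x[n]|² = 5·7.0000 = 35.0000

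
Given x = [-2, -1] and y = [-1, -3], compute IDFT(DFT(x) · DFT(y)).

(x ⊛ y)[n] = Σ(m=0 to 1) x[m] · y[(n-m) mod 2]

Computing each output sample:
(x ⊛ y)[0] = 5
(x ⊛ y)[1] = 7

x ⊛ y = [5, 7]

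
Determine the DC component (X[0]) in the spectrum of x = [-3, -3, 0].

X[0] = Σ(n=0 to 2) x[n] · ω_3^0 = Σ x[n]
= (-3) + (-3) + (0)

X[0] = -6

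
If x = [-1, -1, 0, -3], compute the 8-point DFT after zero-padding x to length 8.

Original 4-point DFT: [-5, -1-2i, 3, -1+2i]
Zero-padded 8-point DFT provides frequency interpolation.

DFT_8([x, 0, ...]) = [-5, 0.4142+2.8284i, -1-2i, -2.4142+2.8284i, 3, -2.4142-2.8284i, -1+2i, 0.4142-2.8284i]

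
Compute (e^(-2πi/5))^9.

Since ω_5^5 = 1, powers reduce modulo 5.
9 mod 5 = 4
So ω_5^9 = ω_5^4 = e^(-2πi·4/5)

ω_5^9 = ω_5^4 = 0.3090+0.9511i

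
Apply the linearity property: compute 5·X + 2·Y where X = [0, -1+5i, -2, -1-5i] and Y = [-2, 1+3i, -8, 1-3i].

By linearity: DFT(5x + 2y) = 5·DFT(x) + 2·DFT(y)
= 5·[0, -1+5i, -2, -1-5i] + 2·[-2, 1+3i, -8, 1-3i]

Computing element-wise:
Z[0] = 5·(0) + 2·(-2) = -4
Z[1] = 5·(-1+5i) + 2·(1+3i) = -3+31i
Z[2] = 5·(-2) + 2·(-8) = -26
Z[3] = 5·(-1-5i) + 2·(1-3i) = -3-31i

DFT(5x + 2y) = 5·X + 2·Y = [-4, -3+31i, -26, -3-31i]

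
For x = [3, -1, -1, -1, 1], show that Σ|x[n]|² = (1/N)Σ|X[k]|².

Time domain:
Σ|x[n]|² = |3|² + |-1|² + |-1|² + |-1|² + |1|² = 13.0000

Frequency domain:
(1/5)Σ|X[k]|² = (1/5)(|1|² + |4.6180+1.9021i|² + |2.3820+1.1756i|² + |2.3820-1.1756i|² + |4.6180-1.9021i|²) = (1/5)·65.0000 = 13.0000

Both sides agree, confirming Parseval's theorem.

Σ|x[n]|² = (1/N)Σ|X[k]|² = 13.0000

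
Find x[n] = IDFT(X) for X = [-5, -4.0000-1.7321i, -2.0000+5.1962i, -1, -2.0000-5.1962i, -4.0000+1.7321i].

x[n] = (1/6) Σ(k=0 to 5) X[k] · e^(2πikn/6)

Computing each x[n]:
x[0] = -3
x[1] = -2
x[2] = 2
x[3] = 0
x[4] = -2
x[5] = 0

x = [-3, -2, 2, 0, -2, 0]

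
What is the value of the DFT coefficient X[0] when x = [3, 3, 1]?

X[0] = Σ(n=0 to 2) x[n] · ω_3^0 = Σ x[n]
= (3) + (3) + (1)

X[0] = 7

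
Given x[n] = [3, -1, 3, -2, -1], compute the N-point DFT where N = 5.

X[k] = Σ(n=0 to 4) x[n] · ω_5^(nk)
where ω_5 = e^(-2πi/5)

Computing each X[k]:
X[0] = 2
X[1] = 1.5729-2.9389i
X[2] = 4.9271+4.7553i
X[3] = 4.9271-4.7553i
X[4] = 1.5729+2.9389i

X = [2, 1.5729-2.9389i, 4.9271+4.7553i, 4.9271-4.7553i, 1.5729+2.9389i]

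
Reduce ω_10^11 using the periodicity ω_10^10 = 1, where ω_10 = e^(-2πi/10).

Since ω_10^10 = 1, powers reduce modulo 10.
11 mod 10 = 1
So ω_10^11 = ω_10^1 = e^(-2πi·1/10)

ω_10^11 = ω_10^1 = 0.8090-0.5878i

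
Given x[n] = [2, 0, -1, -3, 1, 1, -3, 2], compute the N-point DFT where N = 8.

X[k] = Σ(n=0 to 7) x[n] · ω_8^(nk)
where ω_8 = e^(-2πi/8)

Computing each X[k]:
X[0] = -1
X[1] = 3.8284+2.2426i
X[2] = 7-2i
X[3] = -1.8284+6.2426i
X[4] = -1
X[5] = -1.8284-6.2426i
X[6] = 7+2i
X[7] = 3.8284-2.2426i

X = [-1, 3.8284+2.2426i, 7-2i, -1.8284+6.2426i, -1, -1.8284-6.2426i, 7+2i, 3.8284-2.2426i]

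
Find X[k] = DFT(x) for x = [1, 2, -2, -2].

X[k] = Σ(n=0 to 3) x[n] · ω_4^(nk)
where ω_4 = e^(-2πi/4)

Computing each X[k]:
X[0] = -1
X[1] = 3-4i
X[2] = -1
X[3] = 3+4i

X = [-1, 3-4i, -1, 3+4i]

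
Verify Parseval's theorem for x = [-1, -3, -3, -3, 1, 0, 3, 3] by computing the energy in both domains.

Time domain:
Σ|x[n]|² = |-1|² + |-3|² + |-3|² + |-3|² + |1|² + |0|² + |3|² + |3|² = 47.0000

Frequency domain:
(1/8)Σ|X[k]|² = (1/8)(|-3|² + |0.1213+12.3640i|² + |3i|² + |-4.1213+0.3640i|² + |3|² + |-4.1213-0.3640i|² + |-3i|² + |0.1213-12.3640i|²) = (1/8)·376.0000 = 47.0000

Both sides agree, confirming Parseval's theorem.

Σ|x[n]|² = (1/N)Σ|X[k]|² = 47.0000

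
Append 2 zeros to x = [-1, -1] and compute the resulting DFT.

Original 2-point DFT: [-2, 0]
Zero-padded 4-point DFT provides frequency interpolation.

DFT_4([x, 0, ...]) = [-2, -1+1i, 0, -1-1i]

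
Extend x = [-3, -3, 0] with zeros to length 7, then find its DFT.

Original 3-point DFT: [-6, -1.5000+2.5981i, -1.5000-2.5981i]
Zero-padded 7-point DFT provides frequency interpolation.

DFT_7([x, 0, ...]) = [-6, -4.8705+2.3455i, -2.3324+2.9248i, -0.2971+1.3017i, -0.2971-1.3017i, -2.3324-2.9248i, -4.8705-2.3455i]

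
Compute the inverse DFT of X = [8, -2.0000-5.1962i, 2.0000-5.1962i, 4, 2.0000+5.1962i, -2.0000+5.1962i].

x[n] = (1/6) Σ(k=0 to 5) X[k] · e^(2πikn/6)

Computing each x[n]:
x[0] = 2
x[1] = 3
x[2] = 2
x[3] = 2
x[4] = 2
x[5] = -3

x = [2, 3, 2, 2, 2, -3]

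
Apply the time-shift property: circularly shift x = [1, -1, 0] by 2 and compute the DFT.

Time shift by 2: X_shifted[k] = ω_3^(2k) · X[k]
Shifted x = [-1, 0, 1]

DFT(x[n-2]) = [0, -1.5000+0.8660i, -1.5000-0.8660i]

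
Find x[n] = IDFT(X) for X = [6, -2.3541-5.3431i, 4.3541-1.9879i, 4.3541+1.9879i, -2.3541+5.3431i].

x[n] = (1/5) Σ(k=0 to 4) X[k] · e^(2πikn/5)

Computing each x[n]:
x[0] = 2
x[1] = 2
x[2] = 3
x[3] = 2
x[4] = -3

x = [2, 2, 3, 2, -3]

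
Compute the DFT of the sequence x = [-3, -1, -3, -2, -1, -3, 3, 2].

X[k] = Σ(n=0 to 7) x[n] · ω_8^(nk)
where ω_8 = e^(-2πi/8)

Computing each X[k]:
X[0] = -8
X[1] = 2.2426+7.4142i
X[2] = -4+4i
X[3] = -6.2426-4.5858i
X[4] = 0
X[5] = -6.2426+4.5858i
X[6] = -4-4i
X[7] = 2.2426-7.4142i

X = [-8, 2.2426+7.4142i, -4+4i, -6.2426-4.5858i, 0, -6.2426+4.5858i, -4-4i, 2.2426-7.4142i]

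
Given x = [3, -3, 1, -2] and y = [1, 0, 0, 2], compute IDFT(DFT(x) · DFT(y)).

(x ⊛ y)[n] = Σ(m=0 to 3) x[m] · y[(n-m) mod 4]

Computing each output sample:
(x ⊛ y)[0] = -3
(x ⊛ y)[1] = -1
(x ⊛ y)[2] = -3
(x ⊛ y)[3] = 4

x ⊛ y = [-3, -1, -3, 4]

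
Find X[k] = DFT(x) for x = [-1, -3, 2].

X[k] = Σ(n=0 to 2) x[n] · ω_3^(nk)
where ω_3 = e^(-2πi/3)

Computing each X[k]:
X[0] = -2
X[1] = -0.5000+4.3301i
X[2] = -0.5000-4.3301i

X = [-2, -0.5000+4.3301i, -0.5000-4.3301i]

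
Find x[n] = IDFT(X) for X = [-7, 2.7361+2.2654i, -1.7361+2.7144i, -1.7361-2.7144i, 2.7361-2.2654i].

x[n] = (1/5) Σ(k=0 to 4) X[k] · e^(2πikn/5)

Computing each x[n]:
x[0] = -1
x[1] = -2
x[2] = -2
x[3] = -3
x[4] = 1

x = [-1, -2, -2, -3, 1]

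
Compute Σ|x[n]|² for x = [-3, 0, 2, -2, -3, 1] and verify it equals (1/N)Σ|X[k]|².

Time domain:
Σ|x[n]|² = |-3|² + |0|² + |2|² + |-2|² + |-3|² + |1|² = 27.0000

Frequency domain:
(1/6)Σ|X[k]|² = (1/6)(|-5|² + |-3.4641i|² + |-5.0000+5.1962i|² + |-3|² + |-5.0000-5.1962i|² + |3.4641i|²) = (1/6)·162.0000 = 27.0000

Both sides agree, confirming Parseval's theorem.

Σ|x[n]|² = (1/N)Σ|X[k]|² = 27.0000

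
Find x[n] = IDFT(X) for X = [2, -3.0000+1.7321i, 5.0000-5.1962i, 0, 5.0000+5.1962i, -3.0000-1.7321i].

x[n] = (1/6) Σ(k=0 to 5) X[k] · e^(2πikn/6)

Computing each x[n]:
x[0] = 1
x[1] = 0
x[2] = -2
x[3] = 3
x[4] = 2
x[5] = -2

x = [1, 0, -2, 3, 2, -2]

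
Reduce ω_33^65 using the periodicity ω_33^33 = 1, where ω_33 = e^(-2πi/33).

Since ω_33^33 = 1, powers reduce modulo 33.
65 mod 33 = 32
So ω_33^65 = ω_33^32 = e^(-2πi·32/33)

ω_33^65 = ω_33^32 = 0.9819+0.1893i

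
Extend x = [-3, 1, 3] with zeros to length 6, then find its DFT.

Original 3-point DFT: [1, -5.0000+1.7321i, -5.0000-1.7321i]
Zero-padded 6-point DFT provides frequency interpolation.

DFT_6([x, 0, ...]) = [1, -4.0000-3.4641i, -5.0000+1.7321i, -1, -5.0000-1.7321i, -4.0000+3.4641i]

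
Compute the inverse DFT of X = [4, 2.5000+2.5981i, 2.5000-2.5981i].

x[n] = (1/3) Σ(k=0 to 2) X[k] · e^(2πikn/3)

Computing each x[n]:
x[0] = 3
x[1] = -1
x[2] = 2

x = [3, -1, 2]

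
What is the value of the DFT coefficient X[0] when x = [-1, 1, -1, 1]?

X[0] = Σ(n=0 to 3) x[n] · ω_4^0 = Σ x[n]
= (-1) + (1) + (-1) + (1)

X[0] = 0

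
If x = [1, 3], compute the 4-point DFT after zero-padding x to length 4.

Original 2-point DFT: [4, -2]
Zero-padded 4-point DFT provides frequency interpolation.

DFT_4([x, 0, ...]) = [4, 1-3i, -2, 1+3i]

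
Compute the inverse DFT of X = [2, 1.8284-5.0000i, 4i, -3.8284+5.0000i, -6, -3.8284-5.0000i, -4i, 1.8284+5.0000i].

x[n] = (1/8) Σ(k=0 to 7) X[k] · e^(2πikn/8)

Computing each x[n]:
x[0] = -1
x[1] = 1
x[2] = 2
x[3] = 1
x[4] = 0
x[5] = -1
x[6] = -3
x[7] = 3

x = [-1, 1, 2, 1, 0, -1, -3, 3]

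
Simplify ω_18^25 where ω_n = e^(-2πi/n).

Since ω_18^18 = 1, powers reduce modulo 18.
25 mod 18 = 7
So ω_18^25 = ω_18^7 = e^(-2πi·7/18)

ω_18^25 = ω_18^7 = -0.7660-0.6428i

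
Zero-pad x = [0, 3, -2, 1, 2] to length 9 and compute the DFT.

Original 5-point DFT: [4, 2.3541+0.8123i, -4.3541-3.4410i, -4.3541+3.4410i, 2.3541-0.8123i]
Zero-padded 9-point DFT provides frequency interpolation.

DFT_9([x, 0, ...]) = [4, -0.4285-1.5088i, 3.4324-0.1188i, -0.5000-6.0622i, -4.5039-1.2080i, -4.5039+1.2080i, -0.5000+6.0622i, 3.4324+0.1188i, -0.4285+1.5088i]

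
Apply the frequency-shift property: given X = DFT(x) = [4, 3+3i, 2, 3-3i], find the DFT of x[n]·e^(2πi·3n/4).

Modulation property: DFT(ω_4^(-3n)·x[n]) = X[(k-3) mod 4], so circularly shift X by 3 positions.

X[k-3] = [3+3i, 2, 3-3i, 4]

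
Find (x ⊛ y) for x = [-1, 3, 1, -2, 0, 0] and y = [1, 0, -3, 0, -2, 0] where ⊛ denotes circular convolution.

(x ⊛ y)[n] = Σ(m=0 to 5) x[m] · y[(n-m) mod 6]

Computing each output sample:
(x ⊛ y)[0] = -3
(x ⊛ y)[1] = 7
(x ⊛ y)[2] = 4
(x ⊛ y)[3] = -11
(x ⊛ y)[4] = -1
(x ⊛ y)[5] = 0

x ⊛ y = [-3, 7, 4, -11, -1, 0]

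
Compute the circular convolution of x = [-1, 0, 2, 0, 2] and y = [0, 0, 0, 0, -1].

(x ⊛ y)[n] = Σ(m=0 to 4) x[m] · y[(n-m) mod 5]

Computing each output sample:
(x ⊛ y)[0] = 0
(x ⊛ y)[1] = -2
(x ⊛ y)[2] = 0
(x ⊛ y)[3] = -2
(x ⊛ y)[4] = 1

x ⊛ y = [0, -2, 0, -2, 1]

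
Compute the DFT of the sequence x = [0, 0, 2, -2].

X[k] = Σ(n=0 to 3) x[n] · ω_4^(nk)
where ω_4 = e^(-2πi/4)

Computing each X[k]:
X[0] = 0
X[1] = -2-2i
X[2] = 4
X[3] = -2+2i

X = [0, -2-2i, 4, -2+2i]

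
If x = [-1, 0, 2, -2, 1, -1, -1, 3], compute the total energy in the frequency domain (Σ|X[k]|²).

Parseval: Σ|x[n]|² = (1/N)Σ|X[k]|², so Σ|X[k]|² = N·Σ|x[n]|² = 8·21.0000

Σ|X[k]|² = N·Σ|x[n]|² = 8·21.0000 = 168.0000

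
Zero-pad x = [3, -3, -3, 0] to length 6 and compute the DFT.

Original 4-point DFT: [-3, 6+3i, 3, 6-3i]
Zero-padded 6-point DFT provides frequency interpolation.

DFT_6([x, 0, ...]) = [-3, 3.0000+5.1962i, 6, 3, 6, 3.0000-5.1962i]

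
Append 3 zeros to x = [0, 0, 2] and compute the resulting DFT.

Original 3-point DFT: [2, -1.0000+1.7321i, -1.0000-1.7321i]
Zero-padded 6-point DFT provides frequency interpolation.

DFT_6([x, 0, ...]) = [2, -1.0000-1.7321i, -1.0000+1.7321i, 2, -1.0000-1.7321i, -1.0000+1.7321i]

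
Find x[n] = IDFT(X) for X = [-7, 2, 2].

x[n] = (1/3) Σ(k=0 to 2) X[k] · e^(2πikn/3)

Computing each x[n]:
x[0] = -1
x[1] = -3
x[2] = -3

x = [-1, -3, -3]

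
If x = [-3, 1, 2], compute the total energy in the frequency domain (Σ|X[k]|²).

Parseval: Σ|x[n]|² = (1/N)Σ|X[k]|², so Σ|X[k]|² = N·Σ|x[n]|² = 3·14.0000

Σ|X[k]|² = N·Σ|x[n]|² = 3·14.0000 = 42.0000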